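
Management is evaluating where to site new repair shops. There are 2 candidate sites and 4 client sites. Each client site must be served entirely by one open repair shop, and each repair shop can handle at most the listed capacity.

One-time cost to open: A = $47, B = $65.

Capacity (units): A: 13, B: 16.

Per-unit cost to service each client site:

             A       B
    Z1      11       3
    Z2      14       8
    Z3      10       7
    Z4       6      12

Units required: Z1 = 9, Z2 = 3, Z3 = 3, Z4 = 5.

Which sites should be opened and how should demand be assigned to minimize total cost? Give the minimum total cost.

Open {A, B}: Z1→B 3·9=27, Z2→B 8·3=24, Z3→B 7·3=21, Z4→A 6·5=30.
Loads: A carries 5/13, B carries 15/16. Service 102; fixed 112; total 214.
Next best feasible plan costs 223.

Minimum total cost: 214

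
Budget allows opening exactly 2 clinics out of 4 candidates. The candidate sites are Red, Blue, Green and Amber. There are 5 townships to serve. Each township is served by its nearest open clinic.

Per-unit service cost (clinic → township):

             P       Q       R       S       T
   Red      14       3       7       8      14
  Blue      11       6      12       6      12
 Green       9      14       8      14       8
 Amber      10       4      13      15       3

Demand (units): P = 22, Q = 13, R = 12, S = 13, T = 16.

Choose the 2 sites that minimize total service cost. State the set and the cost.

Choose Red and Amber; total service cost 495.

With exactly 2 open, each township uses its cheapest among the chosen.
{Red, Amber}: P→Amber 10·22=220, Q→Red 3·13=39, R→Red 7·12=84, S→Red 8·13=104, T→Amber 3·16=48. Service cost 495.
{Blue, Amber}: service cost 542
{Red, Green}: service cost 553
Among all 6 size-2 choices, {Red, Amber} is lowest.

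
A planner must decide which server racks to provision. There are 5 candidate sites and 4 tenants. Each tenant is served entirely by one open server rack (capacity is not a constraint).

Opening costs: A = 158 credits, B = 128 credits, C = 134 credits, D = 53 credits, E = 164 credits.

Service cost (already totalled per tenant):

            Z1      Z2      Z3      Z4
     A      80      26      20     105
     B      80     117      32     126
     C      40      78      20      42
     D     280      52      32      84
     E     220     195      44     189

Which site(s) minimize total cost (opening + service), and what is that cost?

For any fixed open set, each tenant goes to its cheapest open site; total = fixed + service.
{C}: Z1→C 40, Z2→C 78, Z3→C 20, Z4→C 42. Service 180; fixed 134; total 314.
{C, D}: Z1→C 40, Z2→D 52, Z3→C 20, Z4→C 42. Service 154; fixed 187; total 341.
{A}: service 231 + fixed 158 = 389
{A, B, C, D, E}: service 128 + fixed 637 = 765
No other subset beats 314.

Open C only; minimum total cost 314.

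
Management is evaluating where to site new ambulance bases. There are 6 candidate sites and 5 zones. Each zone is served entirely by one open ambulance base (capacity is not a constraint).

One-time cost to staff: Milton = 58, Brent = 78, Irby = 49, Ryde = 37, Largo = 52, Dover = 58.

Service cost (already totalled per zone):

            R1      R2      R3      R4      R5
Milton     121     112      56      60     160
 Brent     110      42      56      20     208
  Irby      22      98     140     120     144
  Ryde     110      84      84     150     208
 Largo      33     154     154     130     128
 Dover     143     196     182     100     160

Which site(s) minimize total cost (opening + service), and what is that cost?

Open Brent and Largo; minimum total cost 409.

For any fixed open set, each zone goes to its cheapest open site; total = fixed + service.
{Brent, Largo}: R1→Largo 33, R2→Brent 42, R3→Brent 56, R4→Brent 20, R5→Largo 128. Service 279; fixed 130; total 409.
{Brent, Irby}: R1→Irby 22, R2→Brent 42, R3→Brent 56, R4→Brent 20, R5→Irby 144. Service 284; fixed 127; total 411.
{Brent, Ryde, Largo}: R1→Largo 33, R2→Brent 42, R3→Brent 56, R4→Brent 20, R5→Largo 128. Service 279; fixed 167; total 446.
{Milton, Brent, Irby, Ryde, Largo, Dover}: R1→Irby 22, R2→Brent 42, R3→Milton 56, R4→Brent 20, R5→Largo 128. Service 268; fixed 332; total 600.
No other subset beats 409.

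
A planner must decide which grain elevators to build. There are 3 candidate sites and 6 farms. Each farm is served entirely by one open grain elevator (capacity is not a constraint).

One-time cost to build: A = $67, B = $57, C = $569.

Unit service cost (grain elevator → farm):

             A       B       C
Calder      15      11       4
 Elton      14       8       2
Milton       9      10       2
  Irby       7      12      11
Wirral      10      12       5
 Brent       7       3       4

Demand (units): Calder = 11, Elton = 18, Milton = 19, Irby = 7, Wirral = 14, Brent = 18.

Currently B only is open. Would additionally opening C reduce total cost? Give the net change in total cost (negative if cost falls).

No — net change +127 (cost rises by 127).

Current service cost with {B}: 761.
Adding C: each farm re-picks its cheapest; new service cost 319, saving 442.
Extra fixed cost: 569. Net change = 569 − 442 = 127.
(Totals: 818 → 945.)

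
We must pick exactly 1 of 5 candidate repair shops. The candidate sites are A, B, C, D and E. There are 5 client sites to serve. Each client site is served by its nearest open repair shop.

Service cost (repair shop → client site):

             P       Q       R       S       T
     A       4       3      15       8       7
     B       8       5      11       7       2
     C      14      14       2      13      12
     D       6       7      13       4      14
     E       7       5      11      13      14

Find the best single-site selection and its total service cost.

Choose B only; total service cost 33.

With exactly 1 open, each client site uses its cheapest among the chosen.
{B}: P→B 8, Q→B 5, R→B 11, S→B 7, T→B 2. Service cost 33.
{A}: service cost 37
{D}: service cost 44
Among all 5 size-1 choices, {B} is lowest.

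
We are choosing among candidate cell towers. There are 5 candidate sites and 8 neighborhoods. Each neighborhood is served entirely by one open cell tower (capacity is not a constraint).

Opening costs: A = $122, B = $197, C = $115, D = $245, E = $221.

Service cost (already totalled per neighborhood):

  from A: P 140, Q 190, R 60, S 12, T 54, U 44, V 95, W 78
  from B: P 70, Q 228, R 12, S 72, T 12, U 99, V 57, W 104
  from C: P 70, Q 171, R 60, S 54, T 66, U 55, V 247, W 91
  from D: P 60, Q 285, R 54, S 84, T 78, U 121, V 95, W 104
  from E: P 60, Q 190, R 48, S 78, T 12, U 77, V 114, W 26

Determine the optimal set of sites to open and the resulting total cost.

Open A and B; minimum total cost 794.

For any fixed open set, each neighborhood goes to its cheapest open site; total = fixed + service.
{A, B}: P→B 70, Q→A 190, R→B 12, S→A 12, T→B 12, U→A 44, V→B 57, W→A 78. Service 475; fixed 319; total 794.
{A}: P→A 140, Q→A 190, R→A 60, S→A 12, T→A 54, U→A 44, V→A 95, W→A 78. Service 673; fixed 122; total 795.
{A, C}: service 584 + fixed 237 = 821
{A, B, C, D, E}: service 394 + fixed 900 = 1294
No other subset beats 794.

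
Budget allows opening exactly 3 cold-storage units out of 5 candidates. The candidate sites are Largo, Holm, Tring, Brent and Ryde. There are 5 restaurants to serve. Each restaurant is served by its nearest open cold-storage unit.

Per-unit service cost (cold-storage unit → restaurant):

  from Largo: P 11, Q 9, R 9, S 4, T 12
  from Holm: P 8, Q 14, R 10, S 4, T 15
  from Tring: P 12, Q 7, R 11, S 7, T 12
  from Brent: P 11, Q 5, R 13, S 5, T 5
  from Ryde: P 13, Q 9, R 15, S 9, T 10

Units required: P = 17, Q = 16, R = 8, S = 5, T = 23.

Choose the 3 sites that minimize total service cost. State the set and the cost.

Choose Largo, Holm and Brent; total service cost 423.

With exactly 3 open, each restaurant uses its cheapest among the chosen.
{Largo, Holm, Brent}: P→Holm 8·17=136, Q→Brent 5·16=80, R→Largo 9·8=72, S→Largo 4·5=20, T→Brent 5·23=115. Service cost 423.
{Holm, Tring, Brent}: service cost 431
{Holm, Brent, Ryde}: service cost 431
Among all 10 size-3 choices, {Largo, Holm, Brent} is lowest.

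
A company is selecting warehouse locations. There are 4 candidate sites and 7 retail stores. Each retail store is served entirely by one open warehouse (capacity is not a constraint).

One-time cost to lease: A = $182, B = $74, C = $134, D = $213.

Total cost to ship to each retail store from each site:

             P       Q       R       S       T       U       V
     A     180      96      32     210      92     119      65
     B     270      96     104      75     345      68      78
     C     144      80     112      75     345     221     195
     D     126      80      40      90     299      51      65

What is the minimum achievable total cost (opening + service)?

Minimum total cost: 864

For any fixed open set, each retail store goes to its cheapest open site; total = fixed + service.
{A, B}: P→A 180, Q→A 96, R→A 32, S→B 75, T→A 92, U→B 68, V→A 65. Service 608; fixed 256; total 864.
{A, C}: service 607 + fixed 316 = 923
{A, D}: P→D 126, Q→D 80, R→A 32, S→D 90, T→A 92, U→D 51, V→A 65. Service 536; fixed 395; total 931.
{A, B, C, D}: P→D 126, Q→C 80, R→A 32, S→B 75, T→A 92, U→D 51, V→A 65. Service 521; fixed 603; total 1124.
No other subset beats 864.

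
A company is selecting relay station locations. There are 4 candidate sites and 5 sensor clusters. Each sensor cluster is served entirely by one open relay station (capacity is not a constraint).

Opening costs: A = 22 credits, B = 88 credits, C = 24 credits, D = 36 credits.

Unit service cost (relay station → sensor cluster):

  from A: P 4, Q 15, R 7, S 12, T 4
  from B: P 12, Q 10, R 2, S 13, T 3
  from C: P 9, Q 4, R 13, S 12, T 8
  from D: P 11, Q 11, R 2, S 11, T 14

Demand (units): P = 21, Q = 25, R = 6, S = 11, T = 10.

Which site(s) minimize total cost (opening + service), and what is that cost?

For any fixed open set, each sensor cluster goes to its cheapest open site; total = fixed + service.
{A, C, D}: P→A 4·21=84, Q→C 4·25=100, R→D 2·6=12, S→D 11·11=121, T→A 4·10=40. Service 357; fixed 82; total 439.
{A, C}: service 398 + fixed 46 = 444
{A, B, C}: service 358 + fixed 134 = 492
{A, B, C, D}: P→A 4·21=84, Q→C 4·25=100, R→B 2·6=12, S→D 11·11=121, T→B 3·10=30. Service 347; fixed 170; total 517.
(All 15 nonempty subsets were checked; A, C and D is lowest.)

Open A, C and D; minimum total cost 439.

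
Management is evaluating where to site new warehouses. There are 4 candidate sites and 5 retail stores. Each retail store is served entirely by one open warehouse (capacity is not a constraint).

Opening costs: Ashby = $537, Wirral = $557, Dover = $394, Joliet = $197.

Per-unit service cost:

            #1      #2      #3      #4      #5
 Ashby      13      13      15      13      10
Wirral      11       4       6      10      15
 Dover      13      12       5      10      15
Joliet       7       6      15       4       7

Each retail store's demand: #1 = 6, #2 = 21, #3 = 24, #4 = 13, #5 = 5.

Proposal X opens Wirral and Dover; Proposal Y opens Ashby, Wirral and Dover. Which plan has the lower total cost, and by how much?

Proposal X is cheaper by 512.

Proposal X: {Wirral, Dover}: #1→Wirral 11·6=66, #2→Wirral 4·21=84, #3→Dover 5·24=120, #4→Wirral 10·13=130, #5→Wirral 15·5=75. Service 475; fixed 951; total 1426.
Proposal Y: {Ashby, Wirral, Dover}: #1→Wirral 11·6=66, #2→Wirral 4·21=84, #3→Dover 5·24=120, #4→Wirral 10·13=130, #5→Ashby 10·5=50. Service 450; fixed 1488; total 1938.
Difference: |1426 − 1938| = 512.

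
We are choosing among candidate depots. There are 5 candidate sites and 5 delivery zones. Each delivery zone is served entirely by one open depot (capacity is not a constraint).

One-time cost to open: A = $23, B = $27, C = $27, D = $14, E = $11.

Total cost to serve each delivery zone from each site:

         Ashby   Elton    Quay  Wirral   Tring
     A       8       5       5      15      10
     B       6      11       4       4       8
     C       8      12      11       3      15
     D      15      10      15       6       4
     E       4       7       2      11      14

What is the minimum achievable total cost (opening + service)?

For any fixed open set, each delivery zone goes to its cheapest open site; total = fixed + service.
{D, E}: Ashby→E 4, Elton→E 7, Quay→E 2, Wirral→D 6, Tring→D 4. Service 23; fixed 25; total 48.
{E}: service 38 + fixed 11 = 49
{B}: service 33 + fixed 27 = 60
{A, B, C, D, E}: service 18 + fixed 102 = 120
No other subset beats 48.

Minimum total cost: 48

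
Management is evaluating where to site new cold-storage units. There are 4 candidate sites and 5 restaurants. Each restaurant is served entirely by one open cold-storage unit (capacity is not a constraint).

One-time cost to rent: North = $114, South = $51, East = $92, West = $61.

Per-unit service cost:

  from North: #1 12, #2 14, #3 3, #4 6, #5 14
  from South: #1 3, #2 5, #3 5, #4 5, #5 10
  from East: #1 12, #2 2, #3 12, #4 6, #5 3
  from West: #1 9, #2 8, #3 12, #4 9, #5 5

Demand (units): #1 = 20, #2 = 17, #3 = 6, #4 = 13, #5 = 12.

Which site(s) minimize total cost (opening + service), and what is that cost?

For any fixed open set, each restaurant goes to its cheapest open site; total = fixed + service.
{South, East}: #1→South 3·20=60, #2→East 2·17=34, #3→South 5·6=30, #4→South 5·13=65, #5→East 3·12=36. Service 225; fixed 143; total 368.
{South}: service 360 + fixed 51 = 411
{South, West}: #1→South 3·20=60, #2→South 5·17=85, #3→South 5·6=30, #4→South 5·13=65, #5→West 5·12=60. Service 300; fixed 112; total 412.
{North, South, East, West}: #1→South 3·20=60, #2→East 2·17=34, #3→North 3·6=18, #4→South 5·13=65, #5→East 3·12=36. Service 213; fixed 318; total 531.
No other subset beats 368.

Open South and East; minimum total cost 368.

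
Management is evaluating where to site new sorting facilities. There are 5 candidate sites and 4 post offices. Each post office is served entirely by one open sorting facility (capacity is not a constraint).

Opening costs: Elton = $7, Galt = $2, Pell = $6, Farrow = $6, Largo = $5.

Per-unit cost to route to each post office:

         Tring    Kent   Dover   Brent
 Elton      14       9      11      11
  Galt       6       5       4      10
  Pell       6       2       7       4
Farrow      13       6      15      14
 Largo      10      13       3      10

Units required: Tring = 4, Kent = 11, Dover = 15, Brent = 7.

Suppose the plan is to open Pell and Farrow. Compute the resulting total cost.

Each post office is assigned to its cheapest site among the open ones.
{Pell, Farrow}: Tring→Pell 6·4=24, Kent→Pell 2·11=22, Dover→Pell 7·15=105, Brent→Pell 4·7=28. Service 179; fixed 12; total 191.

Total cost: 191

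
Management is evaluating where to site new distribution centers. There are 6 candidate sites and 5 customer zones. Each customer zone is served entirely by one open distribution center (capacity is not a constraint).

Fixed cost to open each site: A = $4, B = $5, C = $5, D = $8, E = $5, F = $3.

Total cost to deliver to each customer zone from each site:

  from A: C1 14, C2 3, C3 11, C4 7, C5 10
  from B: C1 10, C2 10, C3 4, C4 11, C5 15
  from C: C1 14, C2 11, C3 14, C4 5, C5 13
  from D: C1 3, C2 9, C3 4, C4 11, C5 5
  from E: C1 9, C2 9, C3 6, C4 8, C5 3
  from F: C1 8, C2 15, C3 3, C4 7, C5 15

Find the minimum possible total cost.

For any fixed open set, each customer zone goes to its cheapest open site; total = fixed + service.
{A, D}: C1→D 3, C2→A 3, C3→D 4, C4→A 7, C5→D 5. Service 22; fixed 12; total 34.
{A, D, F}: C1→D 3, C2→A 3, C3→F 3, C4→A 7, C5→D 5. Service 21; fixed 15; total 36.
{A, E, F}: C1→F 8, C2→A 3, C3→F 3, C4→A 7, C5→E 3. Service 24; fixed 12; total 36.
{A, B, C, D, E, F}: service 17 + fixed 30 = 47
No other subset beats 34.

Minimum total cost: 34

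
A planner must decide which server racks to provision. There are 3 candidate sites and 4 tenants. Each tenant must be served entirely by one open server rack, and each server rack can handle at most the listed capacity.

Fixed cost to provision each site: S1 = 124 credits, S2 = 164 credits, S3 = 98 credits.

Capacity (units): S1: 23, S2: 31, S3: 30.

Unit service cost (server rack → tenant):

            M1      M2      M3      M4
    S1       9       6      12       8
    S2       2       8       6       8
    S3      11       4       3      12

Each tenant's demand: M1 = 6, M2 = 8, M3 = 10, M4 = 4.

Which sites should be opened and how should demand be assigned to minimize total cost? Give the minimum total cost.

Open {S3}: M1→S3 11·6=66, M2→S3 4·8=32, M3→S3 3·10=30, M4→S3 12·4=48.
Loads: S3 carries 28/30. Service 176; fixed 98; total 274.
Next best feasible plan costs 332.

Minimum total cost: 274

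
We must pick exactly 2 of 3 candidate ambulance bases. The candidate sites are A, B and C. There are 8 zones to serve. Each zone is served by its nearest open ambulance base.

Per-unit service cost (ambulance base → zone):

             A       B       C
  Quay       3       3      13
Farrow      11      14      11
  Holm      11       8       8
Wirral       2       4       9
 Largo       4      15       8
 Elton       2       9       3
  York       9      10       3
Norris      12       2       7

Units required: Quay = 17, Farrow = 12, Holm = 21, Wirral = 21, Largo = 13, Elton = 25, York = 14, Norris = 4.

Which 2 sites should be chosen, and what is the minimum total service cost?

Choose A and C; total service cost 565.

With exactly 2 open, each zone uses its cheapest among the chosen.
{A, C}: Quay→A 3·17=51, Farrow→A 11·12=132, Holm→C 8·21=168, Wirral→A 2·21=42, Largo→A 4·13=52, Elton→A 2·25=50, York→C 3·14=42, Norris→C 7·4=28. Service cost 565.
{A, B}: service cost 629
{B, C}: service cost 664
Among all 3 size-2 choices, {A, C} is lowest.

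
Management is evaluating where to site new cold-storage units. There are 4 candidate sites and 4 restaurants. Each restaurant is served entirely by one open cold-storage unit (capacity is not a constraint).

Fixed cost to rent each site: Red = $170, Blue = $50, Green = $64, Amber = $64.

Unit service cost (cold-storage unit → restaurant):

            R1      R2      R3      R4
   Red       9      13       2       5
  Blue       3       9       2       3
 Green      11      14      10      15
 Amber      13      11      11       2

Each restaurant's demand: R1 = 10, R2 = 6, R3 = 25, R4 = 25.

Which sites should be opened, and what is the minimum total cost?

Open Blue only; minimum total cost 259.

For any fixed open set, each restaurant goes to its cheapest open site; total = fixed + service.
{Blue}: R1→Blue 3·10=30, R2→Blue 9·6=54, R3→Blue 2·25=50, R4→Blue 3·25=75. Service 209; fixed 50; total 259.
{Blue, Amber}: service 184 + fixed 114 = 298
{Blue, Green}: service 209 + fixed 114 = 323
{Red, Blue, Green, Amber}: service 184 + fixed 348 = 532
No other subset beats 259.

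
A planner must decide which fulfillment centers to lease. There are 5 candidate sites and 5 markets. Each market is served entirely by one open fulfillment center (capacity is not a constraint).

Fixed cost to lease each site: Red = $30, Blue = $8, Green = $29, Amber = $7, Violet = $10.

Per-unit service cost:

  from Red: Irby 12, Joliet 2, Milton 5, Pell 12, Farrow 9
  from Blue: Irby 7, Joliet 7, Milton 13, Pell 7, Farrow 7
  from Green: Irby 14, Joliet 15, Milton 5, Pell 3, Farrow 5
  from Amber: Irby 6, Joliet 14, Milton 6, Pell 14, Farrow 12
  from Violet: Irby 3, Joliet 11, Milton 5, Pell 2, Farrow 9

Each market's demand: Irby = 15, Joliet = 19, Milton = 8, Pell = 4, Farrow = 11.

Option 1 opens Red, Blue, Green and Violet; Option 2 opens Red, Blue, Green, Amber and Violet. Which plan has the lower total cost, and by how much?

Option 1: {Red, Blue, Green, Violet}: Irby→Violet 3·15=45, Joliet→Red 2·19=38, Milton→Red 5·8=40, Pell→Violet 2·4=8, Farrow→Green 5·11=55. Service 186; fixed 77; total 263.
Option 2: {Red, Blue, Green, Amber, Violet}: Irby→Violet 3·15=45, Joliet→Red 2·19=38, Milton→Red 5·8=40, Pell→Violet 2·4=8, Farrow→Green 5·11=55. Service 186; fixed 84; total 270.
Difference: |263 − 270| = 7.

Option 1 is cheaper by 7.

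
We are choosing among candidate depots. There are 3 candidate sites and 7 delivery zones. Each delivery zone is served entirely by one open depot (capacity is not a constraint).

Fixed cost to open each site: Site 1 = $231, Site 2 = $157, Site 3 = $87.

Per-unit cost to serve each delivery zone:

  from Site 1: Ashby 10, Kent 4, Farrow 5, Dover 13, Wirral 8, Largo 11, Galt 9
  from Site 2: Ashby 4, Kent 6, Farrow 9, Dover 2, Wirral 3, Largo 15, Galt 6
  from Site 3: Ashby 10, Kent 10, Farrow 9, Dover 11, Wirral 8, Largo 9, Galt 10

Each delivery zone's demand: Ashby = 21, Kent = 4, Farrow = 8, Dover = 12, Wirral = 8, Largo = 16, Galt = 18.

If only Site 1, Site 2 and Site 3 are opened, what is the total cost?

Each delivery zone is assigned to its cheapest site among the open ones.
{Site 1, Site 2, Site 3}: Ashby→Site 2 4·21=84, Kent→Site 1 4·4=16, Farrow→Site 1 5·8=40, Dover→Site 2 2·12=24, Wirral→Site 2 3·8=24, Largo→Site 3 9·16=144, Galt→Site 2 6·18=108. Service 440; fixed 475; total 915.

Total cost: 915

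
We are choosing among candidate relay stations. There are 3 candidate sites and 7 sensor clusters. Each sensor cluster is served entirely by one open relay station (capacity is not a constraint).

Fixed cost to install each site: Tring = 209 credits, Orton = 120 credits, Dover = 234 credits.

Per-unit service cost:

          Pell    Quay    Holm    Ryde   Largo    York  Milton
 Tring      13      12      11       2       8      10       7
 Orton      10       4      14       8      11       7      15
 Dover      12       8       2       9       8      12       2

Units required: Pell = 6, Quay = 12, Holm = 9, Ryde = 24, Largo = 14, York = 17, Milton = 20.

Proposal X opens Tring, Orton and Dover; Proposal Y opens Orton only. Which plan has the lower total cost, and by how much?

Proposal X is cheaper by 111.

Proposal X: {Tring, Orton, Dover}: Pell→Orton 10·6=60, Quay→Orton 4·12=48, Holm→Dover 2·9=18, Ryde→Tring 2·24=48, Largo→Tring 8·14=112, York→Orton 7·17=119, Milton→Dover 2·20=40. Service 445; fixed 563; total 1008.
Proposal Y: {Orton}: Pell→Orton 10·6=60, Quay→Orton 4·12=48, Holm→Orton 14·9=126, Ryde→Orton 8·24=192, Largo→Orton 11·14=154, York→Orton 7·17=119, Milton→Orton 15·20=300. Service 999; fixed 120; total 1119.
Difference: |1008 − 1119| = 111.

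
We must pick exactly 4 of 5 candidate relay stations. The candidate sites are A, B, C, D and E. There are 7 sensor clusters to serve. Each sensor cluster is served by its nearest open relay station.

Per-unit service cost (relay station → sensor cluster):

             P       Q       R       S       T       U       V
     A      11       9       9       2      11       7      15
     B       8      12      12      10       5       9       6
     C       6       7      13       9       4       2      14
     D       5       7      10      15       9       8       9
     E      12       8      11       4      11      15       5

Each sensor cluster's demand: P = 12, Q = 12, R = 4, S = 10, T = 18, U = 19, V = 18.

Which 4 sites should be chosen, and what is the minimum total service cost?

With exactly 4 open, each sensor cluster uses its cheapest among the chosen.
{A, C, D, E}: P→D 5·12=60, Q→C 7·12=84, R→A 9·4=36, S→A 2·10=20, T→C 4·18=72, U→C 2·19=38, V→E 5·18=90. Service cost 400.
{A, B, C, E}: service cost 412
{A, B, C, D}: service cost 418
Among all 5 size-4 choices, {A, C, D, E} is lowest.

Choose A, C, D and E; total service cost 400.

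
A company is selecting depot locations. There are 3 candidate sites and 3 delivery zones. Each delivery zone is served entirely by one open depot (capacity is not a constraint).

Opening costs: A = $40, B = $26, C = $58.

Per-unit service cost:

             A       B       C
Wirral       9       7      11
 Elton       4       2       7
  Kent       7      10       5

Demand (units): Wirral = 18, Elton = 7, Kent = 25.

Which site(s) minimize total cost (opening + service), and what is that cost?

For any fixed open set, each delivery zone goes to its cheapest open site; total = fixed + service.
{B, C}: Wirral→B 7·18=126, Elton→B 2·7=14, Kent→C 5·25=125. Service 265; fixed 84; total 349.
{A, B}: Wirral→B 7·18=126, Elton→B 2·7=14, Kent→A 7·25=175. Service 315; fixed 66; total 381.
{A, B, C}: service 265 + fixed 124 = 389
{B}: service 390 + fixed 26 = 416
No other subset beats 349.

Open B and C; minimum total cost 349.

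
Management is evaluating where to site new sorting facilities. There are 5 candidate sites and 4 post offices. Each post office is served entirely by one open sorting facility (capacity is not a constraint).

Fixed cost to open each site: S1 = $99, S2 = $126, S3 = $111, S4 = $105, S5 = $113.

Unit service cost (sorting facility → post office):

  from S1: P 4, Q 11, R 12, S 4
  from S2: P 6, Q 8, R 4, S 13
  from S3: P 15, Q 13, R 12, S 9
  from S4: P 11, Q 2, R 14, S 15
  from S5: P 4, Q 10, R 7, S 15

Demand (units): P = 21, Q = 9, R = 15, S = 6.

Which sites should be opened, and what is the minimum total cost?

For any fixed open set, each post office goes to its cheapest open site; total = fixed + service.
{S2}: P→S2 6·21=126, Q→S2 8·9=72, R→S2 4·15=60, S→S2 13·6=78. Service 336; fixed 126; total 462.
{S1, S2}: service 240 + fixed 225 = 465
{S5}: P→S5 4·21=84, Q→S5 10·9=90, R→S5 7·15=105, S→S5 15·6=90. Service 369; fixed 113; total 482.
{S1, S2, S3, S4, S5}: service 186 + fixed 554 = 740
No other subset beats 462.

Open S2 only; minimum total cost 462.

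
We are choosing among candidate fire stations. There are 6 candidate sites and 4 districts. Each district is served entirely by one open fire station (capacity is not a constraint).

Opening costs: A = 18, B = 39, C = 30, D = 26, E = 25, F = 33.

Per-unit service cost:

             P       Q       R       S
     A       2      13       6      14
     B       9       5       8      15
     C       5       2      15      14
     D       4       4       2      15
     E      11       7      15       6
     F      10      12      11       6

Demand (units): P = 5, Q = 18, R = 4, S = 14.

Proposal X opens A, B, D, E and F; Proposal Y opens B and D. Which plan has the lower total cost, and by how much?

Proposal X is cheaper by 60.

Proposal X: {A, B, D, E, F}: P→A 2·5=10, Q→D 4·18=72, R→D 2·4=8, S→E 6·14=84. Service 174; fixed 141; total 315.
Proposal Y: {B, D}: P→D 4·5=20, Q→D 4·18=72, R→D 2·4=8, S→B 15·14=210. Service 310; fixed 65; total 375.
Difference: |315 − 375| = 60.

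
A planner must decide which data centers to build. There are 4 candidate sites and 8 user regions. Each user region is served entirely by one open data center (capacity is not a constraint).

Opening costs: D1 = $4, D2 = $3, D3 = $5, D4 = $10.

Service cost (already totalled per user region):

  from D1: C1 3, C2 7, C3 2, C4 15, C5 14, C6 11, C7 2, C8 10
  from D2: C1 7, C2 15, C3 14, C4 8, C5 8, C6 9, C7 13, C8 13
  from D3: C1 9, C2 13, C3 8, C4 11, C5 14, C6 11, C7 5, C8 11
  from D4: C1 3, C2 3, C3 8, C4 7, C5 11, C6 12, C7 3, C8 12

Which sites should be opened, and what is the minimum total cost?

For any fixed open set, each user region goes to its cheapest open site; total = fixed + service.
{D1, D2}: C1→D1 3, C2→D1 7, C3→D1 2, C4→D2 8, C5→D2 8, C6→D2 9, C7→D1 2, C8→D1 10. Service 49; fixed 7; total 56.
{D1, D2, D3}: C1→D1 3, C2→D1 7, C3→D1 2, C4→D2 8, C5→D2 8, C6→D2 9, C7→D1 2, C8→D1 10. Service 49; fixed 12; total 61.
{D1, D2, D4}: service 44 + fixed 17 = 61
{D1, D2, D3, D4}: C1→D1 3, C2→D4 3, C3→D1 2, C4→D4 7, C5→D2 8, C6→D2 9, C7→D1 2, C8→D1 10. Service 44; fixed 22; total 66.
No other subset beats 56.

Open D1 and D2; minimum total cost 56.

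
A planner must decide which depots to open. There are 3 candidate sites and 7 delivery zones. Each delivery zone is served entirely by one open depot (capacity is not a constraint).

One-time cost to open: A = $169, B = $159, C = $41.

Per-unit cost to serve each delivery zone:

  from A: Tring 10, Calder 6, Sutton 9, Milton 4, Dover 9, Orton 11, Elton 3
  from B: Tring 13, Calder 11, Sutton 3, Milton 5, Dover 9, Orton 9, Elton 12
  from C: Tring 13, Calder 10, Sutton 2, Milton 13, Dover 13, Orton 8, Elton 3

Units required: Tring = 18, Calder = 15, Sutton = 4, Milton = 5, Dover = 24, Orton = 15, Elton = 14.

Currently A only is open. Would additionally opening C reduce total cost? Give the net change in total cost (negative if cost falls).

Current service cost with {A}: 749.
Adding C: each delivery zone re-picks its cheapest; new service cost 676, saving 73.
Extra fixed cost: 41. Net change = 41 − 73 = -32.
(Totals: 918 → 886.)

Yes — net change −32 (cost falls by 32).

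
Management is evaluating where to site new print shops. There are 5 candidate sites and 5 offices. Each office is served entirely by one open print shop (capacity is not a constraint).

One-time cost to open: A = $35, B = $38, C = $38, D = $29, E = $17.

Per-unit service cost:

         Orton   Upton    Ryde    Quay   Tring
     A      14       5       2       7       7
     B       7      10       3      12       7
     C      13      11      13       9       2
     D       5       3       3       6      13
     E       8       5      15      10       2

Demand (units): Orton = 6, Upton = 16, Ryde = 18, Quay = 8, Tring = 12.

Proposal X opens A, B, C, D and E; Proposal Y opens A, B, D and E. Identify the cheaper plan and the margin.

Proposal X: {A, B, C, D, E}: Orton→D 5·6=30, Upton→D 3·16=48, Ryde→A 2·18=36, Quay→D 6·8=48, Tring→C 2·12=24. Service 186; fixed 157; total 343.
Proposal Y: {A, B, D, E}: Orton→D 5·6=30, Upton→D 3·16=48, Ryde→A 2·18=36, Quay→D 6·8=48, Tring→E 2·12=24. Service 186; fixed 119; total 305.
Difference: |343 − 305| = 38.

Proposal Y is cheaper by 38.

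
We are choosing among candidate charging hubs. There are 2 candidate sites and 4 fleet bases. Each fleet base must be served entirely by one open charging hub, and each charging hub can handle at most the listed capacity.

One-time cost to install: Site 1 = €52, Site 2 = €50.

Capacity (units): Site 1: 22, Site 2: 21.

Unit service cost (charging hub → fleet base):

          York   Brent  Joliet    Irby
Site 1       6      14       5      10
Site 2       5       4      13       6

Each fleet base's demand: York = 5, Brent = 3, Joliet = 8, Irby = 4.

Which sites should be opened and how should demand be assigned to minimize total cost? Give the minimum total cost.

Open {Site 1, Site 2}: York→Site 2 5·5=25, Brent→Site 2 4·3=12, Joliet→Site 1 5·8=40, Irby→Site 2 6·4=24.
Loads: Site 1 carries 8/22, Site 2 carries 12/21. Service 101; fixed 102; total 203.
Next best feasible plan costs 204.

Minimum total cost: 203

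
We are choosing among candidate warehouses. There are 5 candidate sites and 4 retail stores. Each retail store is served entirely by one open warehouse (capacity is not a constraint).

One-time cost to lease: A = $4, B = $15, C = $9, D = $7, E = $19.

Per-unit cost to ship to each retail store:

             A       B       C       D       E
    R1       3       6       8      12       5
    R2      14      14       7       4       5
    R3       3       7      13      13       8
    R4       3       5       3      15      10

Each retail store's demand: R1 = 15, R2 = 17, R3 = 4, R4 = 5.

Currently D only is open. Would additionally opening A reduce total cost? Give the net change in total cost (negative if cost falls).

Yes — net change −231 (cost falls by 231).

Current service cost with {D}: 375.
Adding A: each retail store re-picks its cheapest; new service cost 140, saving 235.
Extra fixed cost: 4. Net change = 4 − 235 = -231.
(Totals: 382 → 151.)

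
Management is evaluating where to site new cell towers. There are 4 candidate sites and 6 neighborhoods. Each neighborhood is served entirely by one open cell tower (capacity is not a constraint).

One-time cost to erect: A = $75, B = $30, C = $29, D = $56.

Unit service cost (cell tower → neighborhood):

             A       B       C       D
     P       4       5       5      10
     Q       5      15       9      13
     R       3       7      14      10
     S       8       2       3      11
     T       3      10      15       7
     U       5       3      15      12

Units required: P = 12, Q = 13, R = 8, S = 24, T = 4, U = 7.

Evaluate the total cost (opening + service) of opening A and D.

Each neighborhood is assigned to its cheapest site among the open ones.
{A, D}: P→A 4·12=48, Q→A 5·13=65, R→A 3·8=24, S→A 8·24=192, T→A 3·4=12, U→A 5·7=35. Service 376; fixed 131; total 507.

Total cost: 507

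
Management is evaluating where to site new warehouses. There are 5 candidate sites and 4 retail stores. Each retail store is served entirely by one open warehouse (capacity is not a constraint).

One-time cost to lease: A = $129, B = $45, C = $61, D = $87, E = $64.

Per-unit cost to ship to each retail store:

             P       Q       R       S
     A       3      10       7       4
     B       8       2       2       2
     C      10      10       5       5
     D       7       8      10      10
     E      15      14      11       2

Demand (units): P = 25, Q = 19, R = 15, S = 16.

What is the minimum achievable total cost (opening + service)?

Minimum total cost: 345

For any fixed open set, each retail store goes to its cheapest open site; total = fixed + service.
{B}: P→B 8·25=200, Q→B 2·19=38, R→B 2·15=30, S→B 2·16=32. Service 300; fixed 45; total 345.
{A, B}: P→A 3·25=75, Q→B 2·19=38, R→B 2·15=30, S→B 2·16=32. Service 175; fixed 174; total 349.
{B, C}: service 300 + fixed 106 = 406
{A, B, C, D, E}: P→A 3·25=75, Q→B 2·19=38, R→B 2·15=30, S→B 2·16=32. Service 175; fixed 386; total 561.
No other subset beats 345.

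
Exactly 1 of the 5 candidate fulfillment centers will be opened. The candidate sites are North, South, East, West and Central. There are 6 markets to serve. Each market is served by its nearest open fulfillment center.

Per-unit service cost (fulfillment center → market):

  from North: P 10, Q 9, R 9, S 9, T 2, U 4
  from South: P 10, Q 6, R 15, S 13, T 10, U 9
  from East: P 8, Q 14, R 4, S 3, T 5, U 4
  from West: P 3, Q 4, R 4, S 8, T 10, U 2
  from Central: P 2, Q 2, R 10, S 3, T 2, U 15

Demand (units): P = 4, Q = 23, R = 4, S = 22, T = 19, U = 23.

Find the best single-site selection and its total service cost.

Choose West only; total service cost 532.

With exactly 1 open, each market uses its cheapest among the chosen.
{West}: P→West 3·4=12, Q→West 4·23=92, R→West 4·4=16, S→West 8·22=176, T→West 10·19=190, U→West 2·23=46. Service cost 532.
{Central}: service cost 543
{North}: service cost 611
Among all 5 size-1 choices, {West} is lowest.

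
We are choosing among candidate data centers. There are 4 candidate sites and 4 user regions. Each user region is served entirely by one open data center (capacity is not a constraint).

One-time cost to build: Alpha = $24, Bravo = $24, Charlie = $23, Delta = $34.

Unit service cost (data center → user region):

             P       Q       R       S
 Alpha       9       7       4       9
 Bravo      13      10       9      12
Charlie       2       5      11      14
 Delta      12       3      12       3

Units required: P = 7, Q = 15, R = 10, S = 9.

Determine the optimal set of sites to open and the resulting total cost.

For any fixed open set, each user region goes to its cheapest open site; total = fixed + service.
{Alpha, Charlie, Delta}: P→Charlie 2·7=14, Q→Delta 3·15=45, R→Alpha 4·10=40, S→Delta 3·9=27. Service 126; fixed 81; total 207.
{Alpha, Bravo, Charlie, Delta}: P→Charlie 2·7=14, Q→Delta 3·15=45, R→Alpha 4·10=40, S→Delta 3·9=27. Service 126; fixed 105; total 231.
{Alpha, Delta}: service 175 + fixed 58 = 233
{Charlie}: service 325 + fixed 23 = 348
No other subset beats 207.

Open Alpha, Charlie and Delta; minimum total cost 207.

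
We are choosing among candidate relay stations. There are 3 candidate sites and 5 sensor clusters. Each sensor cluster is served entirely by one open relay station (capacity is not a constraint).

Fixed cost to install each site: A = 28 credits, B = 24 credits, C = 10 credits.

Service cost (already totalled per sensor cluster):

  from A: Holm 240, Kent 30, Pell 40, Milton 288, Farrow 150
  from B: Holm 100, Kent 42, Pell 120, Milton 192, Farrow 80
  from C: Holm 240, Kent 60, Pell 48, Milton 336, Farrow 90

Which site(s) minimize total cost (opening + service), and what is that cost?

Open A and B; minimum total cost 494.

For any fixed open set, each sensor cluster goes to its cheapest open site; total = fixed + service.
{A, B}: Holm→B 100, Kent→A 30, Pell→A 40, Milton→B 192, Farrow→B 80. Service 442; fixed 52; total 494.
{B, C}: Holm→B 100, Kent→B 42, Pell→C 48, Milton→B 192, Farrow→B 80. Service 462; fixed 34; total 496.
{A, B, C}: service 442 + fixed 62 = 504
{C}: Holm→C 240, Kent→C 60, Pell→C 48, Milton→C 336, Farrow→C 90. Service 774; fixed 10; total 784.
(All 7 nonempty subsets were checked; A and B is lowest.)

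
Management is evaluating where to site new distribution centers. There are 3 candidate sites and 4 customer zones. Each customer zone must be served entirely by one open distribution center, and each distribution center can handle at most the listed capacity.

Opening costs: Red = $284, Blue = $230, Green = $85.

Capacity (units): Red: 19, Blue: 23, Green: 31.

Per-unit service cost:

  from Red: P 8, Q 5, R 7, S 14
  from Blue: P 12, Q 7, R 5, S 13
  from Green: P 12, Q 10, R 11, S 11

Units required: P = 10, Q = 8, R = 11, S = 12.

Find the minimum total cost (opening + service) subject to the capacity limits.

Minimum total cost: 678

Open {Blue, Green}: P→Green 12·10=120, Q→Blue 7·8=56, R→Blue 5·11=55, S→Green 11·12=132.
Loads: Blue carries 19/23, Green carries 22/31. Service 363; fixed 315; total 678.
Next best feasible plan costs 702.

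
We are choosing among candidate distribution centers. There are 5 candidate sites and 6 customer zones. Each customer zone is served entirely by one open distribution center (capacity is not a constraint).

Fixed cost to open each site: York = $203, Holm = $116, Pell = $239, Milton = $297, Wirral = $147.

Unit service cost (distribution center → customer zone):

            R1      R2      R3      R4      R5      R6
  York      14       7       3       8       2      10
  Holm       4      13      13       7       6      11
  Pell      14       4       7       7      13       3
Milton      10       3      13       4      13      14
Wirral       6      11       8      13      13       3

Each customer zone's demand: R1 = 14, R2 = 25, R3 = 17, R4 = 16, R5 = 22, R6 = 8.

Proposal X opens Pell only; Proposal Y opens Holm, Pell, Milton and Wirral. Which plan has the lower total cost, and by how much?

Proposal X: {Pell}: R1→Pell 14·14=196, R2→Pell 4·25=100, R3→Pell 7·17=119, R4→Pell 7·16=112, R5→Pell 13·22=286, R6→Pell 3·8=24. Service 837; fixed 239; total 1076.
Proposal Y: {Holm, Pell, Milton, Wirral}: R1→Holm 4·14=56, R2→Milton 3·25=75, R3→Pell 7·17=119, R4→Milton 4·16=64, R5→Holm 6·22=132, R6→Pell 3·8=24. Service 470; fixed 799; total 1269.
Difference: |1076 − 1269| = 193.

Proposal X is cheaper by 193.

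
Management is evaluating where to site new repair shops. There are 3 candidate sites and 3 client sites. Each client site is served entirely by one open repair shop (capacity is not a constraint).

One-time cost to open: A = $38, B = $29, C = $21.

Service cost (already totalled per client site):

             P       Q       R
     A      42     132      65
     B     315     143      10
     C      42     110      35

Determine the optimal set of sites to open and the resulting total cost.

For any fixed open set, each client site goes to its cheapest open site; total = fixed + service.
{C}: P→C 42, Q→C 110, R→C 35. Service 187; fixed 21; total 208.
{B, C}: service 162 + fixed 50 = 212
{A, C}: P→A 42, Q→C 110, R→C 35. Service 187; fixed 59; total 246.
{A, B, C}: service 162 + fixed 88 = 250
No other subset beats 208.

Open C only; minimum total cost 208.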